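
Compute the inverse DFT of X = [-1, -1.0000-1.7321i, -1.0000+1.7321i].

x[n] = (1/3) Σ(k=0 to 2) X[k] · e^(2πikn/3)

Computing each x[n]:
x[0] = -1
x[1] = 1
x[2] = -1

x = [-1, 1, -1]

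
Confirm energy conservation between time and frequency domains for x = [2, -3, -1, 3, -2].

Time domain:
Σ|x[n]|² = |2|² + |-3|² + |-1|² + |3|² + |-2|² = 27.0000

Frequency domain:
(1/5)Σ|X[k]|² = (1/5)(|-1|² + |-1.1631+3.3022i|² + |6.6631-3.2164i|² + |6.6631+3.2164i|² + |-1.1631-3.3022i|²) = (1/5)·135.0000 = 27.0000

Both sides agree, confirming Parseval's theorem.

Σ|x[n]|² = (1/N)Σ|X[k]|² = 27.0000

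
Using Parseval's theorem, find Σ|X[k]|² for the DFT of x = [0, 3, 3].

Parseval: Σ|x[n]|² = (1/N)Σ|X[k]|², so Σ|X[k]|² = N·Σ|x[n]|² = 3·18.0000

Σ|X[k]|² = N·Σ|x[n]|² = 3·18.0000 = 54.0000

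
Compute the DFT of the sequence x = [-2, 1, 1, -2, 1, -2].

X[k] = Σ(n=0 to 5) x[n] · ω_6^(nk)
where ω_6 = e^(-2πi/6)

Computing each X[k]:
X[0] = -3
X[1] = -1.5000-2.5981i
X[2] = -4.5000-2.5981i
X[3] = 3
X[4] = -4.5000+2.5981i
X[5] = -1.5000+2.5981i

X = [-3, -1.5000-2.5981i, -4.5000-2.5981i, 3, -4.5000+2.5981i, -1.5000+2.5981i]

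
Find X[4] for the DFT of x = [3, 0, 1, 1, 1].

X[4] = Σ(n=0 to 4) x[n] · ω_5^(4n) where ω_5 = e^(-2πi/5)
= (3)·ω_5^0 + (0)·ω_5^4 + (1)·ω_5^8 + (1)·ω_5^12 + (1)·ω_5^16

X[4] = 1.6910-0.9511i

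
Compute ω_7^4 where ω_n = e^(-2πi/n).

ω_7^4 = e^(-2πi·4/7)
= cos(-2π·4/7) + i·sin(-2π·4/7)
= cos(-8π/7) + i·sin(-8π/7)

ω_7^4 = cos(-8π/7) + i·sin(-8π/7) = -0.9010+0.4339i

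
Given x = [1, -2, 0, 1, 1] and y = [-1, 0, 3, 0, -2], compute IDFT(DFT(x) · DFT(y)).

(x ⊛ y)[n] = Σ(m=0 to 4) x[m] · y[(n-m) mod 5]

Computing each output sample:
(x ⊛ y)[0] = 6
(x ⊛ y)[1] = 5
(x ⊛ y)[2] = 1
(x ⊛ y)[3] = -9
(x ⊛ y)[4] = -3

x ⊛ y = [6, 5, 1, -9, -3]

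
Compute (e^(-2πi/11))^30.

Since ω_11^11 = 1, powers reduce modulo 11.
30 mod 11 = 8
So ω_11^30 = ω_11^8 = e^(-2πi·8/11)

ω_11^30 = ω_11^8 = -0.1423+0.9898i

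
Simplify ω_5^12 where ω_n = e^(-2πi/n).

Since ω_5^5 = 1, powers reduce modulo 5.
12 mod 5 = 2
So ω_5^12 = ω_5^2 = e^(-2πi·2/5)

ω_5^12 = ω_5^2 = -0.8090-0.5878i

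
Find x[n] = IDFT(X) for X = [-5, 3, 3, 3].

x[n] = (1/4) Σ(k=0 to 3) X[k] · e^(2πikn/4)

Computing each x[n]:
x[0] = 1
x[1] = -2
x[2] = -2
x[3] = -2

x = [1, -2, -2, -2]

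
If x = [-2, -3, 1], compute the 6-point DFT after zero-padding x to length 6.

Original 3-point DFT: [-4, -1.0000+3.4641i, -1.0000-3.4641i]
Zero-padded 6-point DFT provides frequency interpolation.

DFT_6([x, 0, ...]) = [-4, -4.0000+1.7321i, -1.0000+3.4641i, 2, -1.0000-3.4641i, -4.0000-1.7321i]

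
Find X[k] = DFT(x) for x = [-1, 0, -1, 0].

X[k] = Σ(n=0 to 3) x[n] · ω_4^(nk)
where ω_4 = e^(-2πi/4)

Computing each X[k]:
X[0] = -2
X[1] = 0
X[2] = -2
X[3] = 0

X = [-2, 0, -2, 0]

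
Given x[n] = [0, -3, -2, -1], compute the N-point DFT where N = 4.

X[k] = Σ(n=0 to 3) x[n] · ω_4^(nk)
where ω_4 = e^(-2πi/4)

Computing each X[k]:
X[0] = -6
X[1] = 2+2i
X[2] = 2
X[3] = 2-2i

X = [-6, 2+2i, 2, 2-2i]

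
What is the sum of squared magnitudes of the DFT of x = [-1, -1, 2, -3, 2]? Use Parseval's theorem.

Parseval: Σ|x[n]|² = (1/N)Σ|X[k]|², so Σ|X[k]|² = N·Σ|x[n]|² = 5·19.0000

Σ|X[k]|² = N·Σ|x[n]|² = 5·19.0000 = 95.0000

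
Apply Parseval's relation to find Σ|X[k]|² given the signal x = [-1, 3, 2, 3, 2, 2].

Parseval: Σ|x[n]|² = (1/N)Σ|X[k]|², so Σ|X[k]|² = N·Σ|x[n]|² = 6·31.0000

Σ|X[k]|² = N·Σ|x[n]|² = 6·31.0000 = 186.0000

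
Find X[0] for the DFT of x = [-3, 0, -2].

X[0] = Σ(n=0 to 2) x[n] · ω_3^0 = Σ x[n]
= (-3) + (0) + (-2)

X[0] = -5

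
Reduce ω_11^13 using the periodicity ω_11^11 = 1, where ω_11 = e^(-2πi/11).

Since ω_11^11 = 1, powers reduce modulo 11.
13 mod 11 = 2
So ω_11^13 = ω_11^2 = e^(-2πi·2/11)

ω_11^13 = ω_11^2 = 0.4154-0.9096i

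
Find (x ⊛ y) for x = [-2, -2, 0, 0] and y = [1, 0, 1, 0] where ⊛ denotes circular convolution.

(x ⊛ y)[n] = Σ(m=0 to 3) x[m] · y[(n-m) mod 4]

Computing each output sample:
(x ⊛ y)[0] = -2
(x ⊛ y)[1] = -2
(x ⊛ y)[2] = -2
(x ⊛ y)[3] = -2

x ⊛ y = [-2, -2, -2, -2]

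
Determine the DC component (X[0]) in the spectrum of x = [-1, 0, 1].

X[0] = Σ(n=0 to 2) x[n] · ω_3^0 = Σ x[n]
= (-1) + (0) + (1)

X[0] = 0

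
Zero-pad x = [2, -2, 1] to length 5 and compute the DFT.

Original 3-point DFT: [1, 2.5000+2.5981i, 2.5000-2.5981i]
Zero-padded 5-point DFT provides frequency interpolation.

DFT_5([x, 0, ...]) = [1, 0.5729+1.3143i, 3.9271+2.1266i, 3.9271-2.1266i, 0.5729-1.3143i]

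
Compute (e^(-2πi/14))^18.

Since ω_14^14 = 1, powers reduce modulo 14.
18 mod 14 = 4
So ω_14^18 = ω_14^4 = e^(-2πi·4/14)

ω_14^18 = ω_14^4 = -0.2225-0.9749i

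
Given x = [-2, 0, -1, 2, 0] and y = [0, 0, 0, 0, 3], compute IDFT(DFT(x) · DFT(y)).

(x ⊛ y)[n] = Σ(m=0 to 4) x[m] · y[(n-m) mod 5]

Computing each output sample:
(x ⊛ y)[0] = 0
(x ⊛ y)[1] = -3
(x ⊛ y)[2] = 6
(x ⊛ y)[3] = 0
(x ⊛ y)[4] = -6

x ⊛ y = [0, -3, 6, 0, -6]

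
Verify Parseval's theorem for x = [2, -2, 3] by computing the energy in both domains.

Time domain:
Σ|x[n]|² = |2|² + |-2|² + |3|² = 17.0000

Frequency domain:
(1/3)Σ|X[k]|² = (1/3)(|3|² + |1.5000+4.3301i|² + |1.5000-4.3301i|²) = (1/3)·51.0000 = 17.0000

Both sides agree, confirming Parseval's theorem.

Σ|x[n]|² = (1/N)Σ|X[k]|² = 17.0000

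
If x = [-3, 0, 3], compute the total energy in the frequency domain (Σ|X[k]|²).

Parseval: Σ|x[n]|² = (1/N)Σ|X[k]|², so Σ|X[k]|² = N·Σ|x[n]|² = 3·18.0000

Σ|X[k]|² = N·Σ|x[n]|² = 3·18.0000 = 54.0000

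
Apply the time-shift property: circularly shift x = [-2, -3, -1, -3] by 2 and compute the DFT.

Time shift by 2: X_shifted[k] = ω_4^(2k) · X[k]
Shifted x = [-1, -3, -2, -3]

DFT(x[n-2]) = [-9, 1, 3, 1]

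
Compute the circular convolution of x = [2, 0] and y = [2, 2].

(x ⊛ y)[n] = Σ(m=0 to 1) x[m] · y[(n-m) mod 2]

Computing each output sample:
(x ⊛ y)[0] = 4
(x ⊛ y)[1] = 4

x ⊛ y = [4, 4]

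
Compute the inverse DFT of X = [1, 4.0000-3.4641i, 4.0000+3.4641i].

x[n] = (1/3) Σ(k=0 to 2) X[k] · e^(2πikn/3)

Computing each x[n]:
x[0] = 3
x[1] = 1
x[2] = -3

x = [3, 1, -3]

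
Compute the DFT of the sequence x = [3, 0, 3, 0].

X[k] = Σ(n=0 to 3) x[n] · ω_4^(nk)
where ω_4 = e^(-2πi/4)

Computing each X[k]:
X[0] = 6
X[1] = 0
X[2] = 6
X[3] = 0

X = [6, 0, 6, 0]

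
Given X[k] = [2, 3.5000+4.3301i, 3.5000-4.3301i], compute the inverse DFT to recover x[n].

x[n] = (1/3) Σ(k=0 to 2) X[k] · e^(2πikn/3)

Computing each x[n]:
x[0] = 3
x[1] = -3
x[2] = 2

x = [3, -3, 2]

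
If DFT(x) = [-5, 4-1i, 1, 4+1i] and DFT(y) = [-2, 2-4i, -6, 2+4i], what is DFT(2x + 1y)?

By linearity: DFT(2x + 1y) = 2·DFT(x) + 1·DFT(y)
= 2·[-5, 4-1i, 1, 4+1i] + 1·[-2, 2-4i, -6, 2+4i]

Computing element-wise:
Z[0] = 2·(-5) + 1·(-2) = -12
Z[1] = 2·(4-1i) + 1·(2-4i) = 10-6i
Z[2] = 2·(1) + 1·(-6) = -4
Z[3] = 2·(4+1i) + 1·(2+4i) = 10+6i

DFT(2x + 1y) = 2·X + 1·Y = [-12, 10-6i, -4, 10+6i]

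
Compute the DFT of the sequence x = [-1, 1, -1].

X[k] = Σ(n=0 to 2) x[n] · ω_3^(nk)
where ω_3 = e^(-2πi/3)

Computing each X[k]:
X[0] = -1
X[1] = -1.0000-1.7321i
X[2] = -1.0000+1.7321i

X = [-1, -1.0000-1.7321i, -1.0000+1.7321i]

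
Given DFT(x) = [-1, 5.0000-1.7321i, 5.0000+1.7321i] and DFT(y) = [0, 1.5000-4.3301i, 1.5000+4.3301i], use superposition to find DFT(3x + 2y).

By linearity: DFT(3x + 2y) = 3·DFT(x) + 2·DFT(y)
= 3·[-1, 5.0000-1.7321i, 5.0000+1.7321i] + 2·[0, 1.5000-4.3301i, 1.5000+4.3301i]

Computing element-wise:
Z[0] = 3·(-1) + 2·(0) = -3
Z[1] = 3·(5.0000-1.7321i) + 2·(1.5000-4.3301i) = 18.0000-13.8565i
Z[2] = 3·(5.0000+1.7321i) + 2·(1.5000+4.3301i) = 18.0000+13.8565i

DFT(3x + 2y) = 3·X + 2·Y = [-3, 18.0000-13.8565i, 18.0000+13.8565i]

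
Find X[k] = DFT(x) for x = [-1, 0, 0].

X[k] = Σ(n=0 to 2) x[n] · ω_3^(nk)
where ω_3 = e^(-2πi/3)

Computing each X[k]:
X[0] = -1
X[1] = -1
X[2] = -1

X = [-1, -1, -1]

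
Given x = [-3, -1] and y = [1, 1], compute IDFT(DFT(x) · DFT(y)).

(x ⊛ y)[n] = Σ(m=0 to 1) x[m] · y[(n-m) mod 2]

Computing each output sample:
(x ⊛ y)[0] = -4
(x ⊛ y)[1] = -4

x ⊛ y = [-4, -4]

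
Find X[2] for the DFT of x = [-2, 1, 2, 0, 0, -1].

X[2] = Σ(n=0 to 5) x[n] · ω_6^(2n) where ω_6 = e^(-2πi/6)
= (-2)·ω_6^0 + (1)·ω_6^2 + (2)·ω_6^4 + (0)·ω_6^6 + (0)·ω_6^8 + (-1)·ω_6^10

X[2] = -3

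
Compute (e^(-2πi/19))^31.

Since ω_19^19 = 1, powers reduce modulo 19.
31 mod 19 = 12
So ω_19^31 = ω_19^12 = e^(-2πi·12/19)

ω_19^31 = ω_19^12 = -0.6773+0.7357i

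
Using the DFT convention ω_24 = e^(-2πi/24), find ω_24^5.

ω_24^5 = e^(-2πi·5/24)
= cos(-2π·5/24) + i·sin(-2π·5/24)
= cos(-10π/24) + i·sin(-10π/24)

ω_24^5 = cos(-10π/24) + i·sin(-10π/24) = 0.2588-0.9659i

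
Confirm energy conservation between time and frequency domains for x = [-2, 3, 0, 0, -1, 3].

Time domain:
Σ|x[n]|² = |-2|² + |3|² + |0|² + |0|² + |-1|² + |3|² = 23.0000

Frequency domain:
(1/6)Σ|X[k]|² = (1/6)(|3|² + |1.5000-0.8660i|² + |-4.5000+0.8660i|² + |-9|² + |-4.5000-0.8660i|² + |1.5000+0.8660i|²) = (1/6)·138.0000 = 23.0000

Both sides agree, confirming Parseval's theorem.

Σ|x[n]|² = (1/N)Σ|X[k]|² = 23.0000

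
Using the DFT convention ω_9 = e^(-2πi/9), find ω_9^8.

ω_9^8 = e^(-2πi·8/9)
= cos(-2π·8/9) + i·sin(-2π·8/9)
= cos(-16π/9) + i·sin(-16π/9)

ω_9^8 = cos(-16π/9) + i·sin(-16π/9) = 0.7660+0.6428i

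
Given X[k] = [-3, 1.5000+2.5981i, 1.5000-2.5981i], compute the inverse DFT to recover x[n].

x[n] = (1/3) Σ(k=0 to 2) X[k] · e^(2πikn/3)

Computing each x[n]:
x[0] = 0
x[1] = -3
x[2] = 0

x = [0, -3, 0]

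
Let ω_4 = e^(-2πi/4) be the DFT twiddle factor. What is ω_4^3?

ω_4^3 = e^(-2πi·3/4)
= cos(-2π·3/4) + i·sin(-2π·3/4)
= cos(-6π/4) + i·sin(-6π/4)

ω_4^3 = cos(-6π/4) + i·sin(-6π/4) = 1i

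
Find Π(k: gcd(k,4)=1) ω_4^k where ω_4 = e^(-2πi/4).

The primitive 4th roots of unity are ω_4^k for k coprime to 4: k ∈ {1, 3}
Their product equals the constant term of the cyclotomic polynomial Φ_4(x) up to sign.
For n ≥ 3, the product of all primitive nth roots of unity is 1. (For n=1 it is 1; for n=2 it is -1.)

1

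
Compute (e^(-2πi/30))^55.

Since ω_30^30 = 1, powers reduce modulo 30.
55 mod 30 = 25
So ω_30^55 = ω_30^25 = e^(-2πi·25/30)

ω_30^55 = ω_30^25 = 0.5000+0.8660i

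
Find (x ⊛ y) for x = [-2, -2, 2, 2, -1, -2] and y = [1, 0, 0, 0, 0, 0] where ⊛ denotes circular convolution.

(x ⊛ y)[n] = Σ(m=0 to 5) x[m] · y[(n-m) mod 6]

Computing each output sample:
(x ⊛ y)[0] = -2
(x ⊛ y)[1] = -2
(x ⊛ y)[2] = 2
(x ⊛ y)[3] = 2
(x ⊛ y)[4] = -1
(x ⊛ y)[5] = -2

x ⊛ y = [-2, -2, 2, 2, -1, -2]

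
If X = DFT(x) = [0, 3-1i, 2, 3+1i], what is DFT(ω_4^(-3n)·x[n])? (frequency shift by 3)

Modulation property: DFT(ω_4^(-3n)·x[n]) = X[(k-3) mod 4], so circularly shift X by 3 positions.

X[k-3] = [3-1i, 2, 3+1i, 0]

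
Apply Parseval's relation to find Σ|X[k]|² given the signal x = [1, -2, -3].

Parseval: Σ|x[n]|² = (1/N)Σ|X[k]|², so Σ|X[k]|² = N·Σ|x[n]|² = 3·14.0000

Σ|X[k]|² = N·Σ|x[n]|² = 3·14.0000 = 42.0000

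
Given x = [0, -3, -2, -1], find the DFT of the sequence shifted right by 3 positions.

Time shift by 3: X_shifted[k] = ω_4^(3k) · X[k]
Shifted x = [-3, -2, -1, 0]

DFT(x[n-3]) = [-6, -2+2i, -2, -2-2i]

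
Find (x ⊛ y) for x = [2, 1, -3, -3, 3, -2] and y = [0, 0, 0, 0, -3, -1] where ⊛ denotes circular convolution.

(x ⊛ y)[n] = Σ(m=0 to 5) x[m] · y[(n-m) mod 6]

Computing each output sample:
(x ⊛ y)[0] = 8
(x ⊛ y)[1] = 12
(x ⊛ y)[2] = -6
(x ⊛ y)[3] = 3
(x ⊛ y)[4] = -4
(x ⊛ y)[5] = -5

x ⊛ y = [8, 12, -6, 3, -4, -5]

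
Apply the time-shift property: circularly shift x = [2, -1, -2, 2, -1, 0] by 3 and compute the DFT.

Time shift by 3: X_shifted[k] = ω_6^(3k) · X[k]
Shifted x = [2, -1, 0, 2, -1, -2]

DFT(x[n-3]) = [0, -1.0000-1.7321i, 6, 2, 6, -1.0000+1.7321i]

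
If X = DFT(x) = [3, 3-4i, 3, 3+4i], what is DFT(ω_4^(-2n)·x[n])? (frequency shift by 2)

Modulation property: DFT(ω_4^(-2n)·x[n]) = X[(k-2) mod 4], so circularly shift X by 2 positions.

X[k-2] = [3, 3+4i, 3, 3-4i]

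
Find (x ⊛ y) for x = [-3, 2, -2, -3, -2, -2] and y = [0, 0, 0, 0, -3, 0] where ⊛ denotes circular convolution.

(x ⊛ y)[n] = Σ(m=0 to 5) x[m] · y[(n-m) mod 6]

Computing each output sample:
(x ⊛ y)[0] = 6
(x ⊛ y)[1] = 9
(x ⊛ y)[2] = 6
(x ⊛ y)[3] = 6
(x ⊛ y)[4] = 9
(x ⊛ y)[5] = -6

x ⊛ y = [6, 9, 6, 6, 9, -6]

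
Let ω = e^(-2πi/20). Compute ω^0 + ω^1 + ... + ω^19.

Sum of all nth roots of unity equals 0 for n > 1 (geometric series with r ≠ 1).

0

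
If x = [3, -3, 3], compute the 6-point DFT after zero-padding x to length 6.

Original 3-point DFT: [3, 3.0000+5.1962i, 3.0000-5.1962i]
Zero-padded 6-point DFT provides frequency interpolation.

DFT_6([x, 0, ...]) = [3, 0, 3.0000+5.1962i, 9, 3.0000-5.1962i, 0]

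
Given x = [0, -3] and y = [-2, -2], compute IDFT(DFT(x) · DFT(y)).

(x ⊛ y)[n] = Σ(m=0 to 1) x[m] · y[(n-m) mod 2]

Computing each output sample:
(x ⊛ y)[0] = 6
(x ⊛ y)[1] = 6

x ⊛ y = [6, 6]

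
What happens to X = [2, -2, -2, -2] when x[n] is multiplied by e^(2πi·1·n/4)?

Modulation property: DFT(ω_4^(-1n)·x[n]) = X[(k-1) mod 4], so circularly shift X by 1 positions.

X[k-1] = [-2, 2, -2, -2]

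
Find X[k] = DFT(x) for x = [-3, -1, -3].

X[k] = Σ(n=0 to 2) x[n] · ω_3^(nk)
where ω_3 = e^(-2πi/3)

Computing each X[k]:
X[0] = -7
X[1] = -1.0000-1.7321i
X[2] = -1.0000+1.7321i

X = [-7, -1.0000-1.7321i, -1.0000+1.7321i]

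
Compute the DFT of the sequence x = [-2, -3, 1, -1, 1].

X[k] = Σ(n=0 to 4) x[n] · ω_5^(nk)
where ω_5 = e^(-2πi/5)

Computing each X[k]:
X[0] = -4
X[1] = -2.6180+2.6287i
X[2] = -0.3820+4.2533i
X[3] = -0.3820-4.2533i
X[4] = -2.6180-2.6287i

X = [-4, -2.6180+2.6287i, -0.3820+4.2533i, -0.3820-4.2533i, -2.6180-2.6287i]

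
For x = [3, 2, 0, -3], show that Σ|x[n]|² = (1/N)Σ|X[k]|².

Time domain:
Σ|x[n]|² = |3|² + |2|² + |0|² + |-3|² = 22.0000

Frequency domain:
(1/4)Σ|X[k]|² = (1/4)(|2|² + |3-5i|² + |4|² + |3+5i|²) = (1/4)·88.0000 = 22.0000

Both sides agree, confirming Parseval's theorem.

Σ|x[n]|² = (1/N)Σ|X[k]|² = 22.0000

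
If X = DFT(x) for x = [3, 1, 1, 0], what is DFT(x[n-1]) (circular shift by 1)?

Time shift by 1: X_shifted[k] = ω_4^(1k) · X[k]
Shifted x = [0, 3, 1, 1]

DFT(x[n-1]) = [5, -1-2i, -3, -1+2i]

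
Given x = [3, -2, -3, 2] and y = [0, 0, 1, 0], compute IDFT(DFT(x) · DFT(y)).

(x ⊛ y)[n] = Σ(m=0 to 3) x[m] · y[(n-m) mod 4]

Computing each output sample:
(x ⊛ y)[0] = -3
(x ⊛ y)[1] = 2
(x ⊛ y)[2] = 3
(x ⊛ y)[3] = -2

x ⊛ y = [-3, 2, 3, -2]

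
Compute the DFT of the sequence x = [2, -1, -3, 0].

X[k] = Σ(n=0 to 3) x[n] · ω_4^(nk)
where ω_4 = e^(-2πi/4)

Computing each X[k]:
X[0] = -2
X[1] = 5+1i
X[2] = 0
X[3] = 5-1i

X = [-2, 5+1i, 0, 5-1i]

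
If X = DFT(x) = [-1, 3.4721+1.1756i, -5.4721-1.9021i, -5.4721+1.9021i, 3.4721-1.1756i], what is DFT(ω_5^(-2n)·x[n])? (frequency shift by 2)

Modulation property: DFT(ω_5^(-2n)·x[n]) = X[(k-2) mod 5], so circularly shift X by 2 positions.

X[k-2] = [-5.4721+1.9021i, 3.4721-1.1756i, -1, 3.4721+1.1756i, -5.4721-1.9021i]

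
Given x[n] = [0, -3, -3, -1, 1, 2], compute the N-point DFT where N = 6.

X[k] = Σ(n=0 to 5) x[n] · ω_6^(nk)
where ω_6 = e^(-2πi/6)

Computing each X[k]:
X[0] = -4
X[1] = 1.5000+7.7942i
X[2] = 0.5000+0.8660i
X[3] = 0
X[4] = 0.5000-0.8660i
X[5] = 1.5000-7.7942i

X = [-4, 1.5000+7.7942i, 0.5000+0.8660i, 0, 0.5000-0.8660i, 1.5000-7.7942i]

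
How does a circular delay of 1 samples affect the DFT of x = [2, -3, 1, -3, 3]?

Time shift by 1: X_shifted[k] = ω_5^(1k) · X[k]
Shifted x = [3, 2, -3, 1, -3]

DFT(x[n-1]) = [0, 4.3090-2.4041i, 3.1910-6.7432i, 3.1910+6.7432i, 4.3090+2.4041i]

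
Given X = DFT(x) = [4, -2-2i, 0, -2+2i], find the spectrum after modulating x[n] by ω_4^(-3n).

Modulation property: DFT(ω_4^(-3n)·x[n]) = X[(k-3) mod 4], so circularly shift X by 3 positions.

X[k-3] = [-2-2i, 0, -2+2i, 4]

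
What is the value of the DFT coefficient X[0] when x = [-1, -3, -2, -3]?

X[0] = Σ(n=0 to 3) x[n] · ω_4^0 = Σ x[n]
= (-1) + (-3) + (-2) + (-3)

X[0] = -9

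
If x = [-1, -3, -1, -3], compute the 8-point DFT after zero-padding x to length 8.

Original 4-point DFT: [-8, 0, 4, 0]
Zero-padded 8-point DFT provides frequency interpolation.

DFT_8([x, 0, ...]) = [-8, -1.0000+5.2426i, 0, -1.0000+3.2426i, 4, -1.0000-3.2426i, 0, -1.0000-5.2426i]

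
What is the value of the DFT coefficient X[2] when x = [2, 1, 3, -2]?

X[2] = Σ(n=0 to 3) x[n] · ω_4^(2n) where ω_4 = e^(-2πi/4)
= (2)·ω_4^0 + (1)·ω_4^2 + (3)·ω_4^4 + (-2)·ω_4^6

X[2] = 6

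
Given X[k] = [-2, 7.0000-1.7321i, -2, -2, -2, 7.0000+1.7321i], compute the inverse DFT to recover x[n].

x[n] = (1/6) Σ(k=0 to 5) X[k] · e^(2πikn/6)

Computing each x[n]:
x[0] = 1
x[1] = 2
x[2] = -1
x[3] = -3
x[4] = -2
x[5] = 1

x = [1, 2, -1, -3, -2, 1]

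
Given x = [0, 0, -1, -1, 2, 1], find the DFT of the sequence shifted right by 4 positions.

Time shift by 4: X_shifted[k] = ω_6^(4k) · X[k]
Shifted x = [-1, -1, 2, 1, 0, 0]

DFT(x[n-4]) = [1, -3.5000-0.8660i, -0.5000+2.5981i, 1, -0.5000-2.5981i, -3.5000+0.8660i]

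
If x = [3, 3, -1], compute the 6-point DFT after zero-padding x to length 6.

Original 3-point DFT: [5, 2.0000-3.4641i, 2.0000+3.4641i]
Zero-padded 6-point DFT provides frequency interpolation.

DFT_6([x, 0, ...]) = [5, 5.0000-1.7321i, 2.0000-3.4641i, -1, 2.0000+3.4641i, 5.0000+1.7321i]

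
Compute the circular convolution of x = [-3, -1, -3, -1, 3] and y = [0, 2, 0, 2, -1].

(x ⊛ y)[n] = Σ(m=0 to 4) x[m] · y[(n-m) mod 5]

Computing each output sample:
(x ⊛ y)[0] = 1
(x ⊛ y)[1] = -5
(x ⊛ y)[2] = 5
(x ⊛ y)[3] = -15
(x ⊛ y)[4] = -1

x ⊛ y = [1, -5, 5, -15, -1]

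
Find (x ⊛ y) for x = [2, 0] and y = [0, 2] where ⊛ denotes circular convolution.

(x ⊛ y)[n] = Σ(m=0 to 1) x[m] · y[(n-m) mod 2]

Computing each output sample:
(x ⊛ y)[0] = 0
(x ⊛ y)[1] = 4

x ⊛ y = [0, 4]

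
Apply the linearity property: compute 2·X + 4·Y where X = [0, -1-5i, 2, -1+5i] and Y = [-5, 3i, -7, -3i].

By linearity: DFT(2x + 4y) = 2·DFT(x) + 4·DFT(y)
= 2·[0, -1-5i, 2, -1+5i] + 4·[-5, 3i, -7, -3i]

Computing element-wise:
Z[0] = 2·(0) + 4·(-5) = -20
Z[1] = 2·(-1-5i) + 4·(3i) = -2+2i
Z[2] = 2·(2) + 4·(-7) = -24
Z[3] = 2·(-1+5i) + 4·(-3i) = -2-2i

DFT(2x + 4y) = 2·X + 4·Y = [-20, -2+2i, -24, -2-2i]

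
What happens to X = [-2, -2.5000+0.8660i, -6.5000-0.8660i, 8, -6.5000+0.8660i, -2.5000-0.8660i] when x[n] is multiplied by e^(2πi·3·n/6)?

Modulation property: DFT(ω_6^(-3n)·x[n]) = X[(k-3) mod 6], so circularly shift X by 3 positions.

X[k-3] = [8, -6.5000+0.8660i, -2.5000-0.8660i, -2, -2.5000+0.8660i, -6.5000-0.8660i]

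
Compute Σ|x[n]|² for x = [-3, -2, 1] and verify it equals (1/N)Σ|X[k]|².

Time domain:
Σ|x[n]|² = |-3|² + |-2|² + |1|² = 14.0000

Frequency domain:
(1/3)Σ|X[k]|² = (1/3)(|-4|² + |-2.5000+2.5981i|² + |-2.5000-2.5981i|²) = (1/3)·42.0000 = 14.0000

Both sides agree, confirming Parseval's theorem.

Σ|x[n]|² = (1/N)Σ|X[k]|² = 14.0000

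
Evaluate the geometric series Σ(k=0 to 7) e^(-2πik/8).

Sum of all nth roots of unity equals 0 for n > 1 (geometric series with r ≠ 1).

0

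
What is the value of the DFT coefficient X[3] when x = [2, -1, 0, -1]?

X[3] = Σ(n=0 to 3) x[n] · ω_4^(3n) where ω_4 = e^(-2πi/4)
= (2)·ω_4^0 + (-1)·ω_4^3 + (0)·ω_4^6 + (-1)·ω_4^9

X[3] = 2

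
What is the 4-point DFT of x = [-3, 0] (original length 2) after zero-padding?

Original 2-point DFT: [-3, -3]
Zero-padded 4-point DFT provides frequency interpolation.

DFT_4([x, 0, ...]) = [-3, -3, -3, -3]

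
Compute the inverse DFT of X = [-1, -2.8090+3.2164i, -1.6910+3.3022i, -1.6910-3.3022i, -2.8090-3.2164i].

x[n] = (1/5) Σ(k=0 to 4) X[k] · e^(2πikn/5)

Computing each x[n]:
x[0] = -2
x[1] = -2
x[2] = 1
x[3] = 0
x[4] = 2

x = [-2, -2, 1, 0, 2]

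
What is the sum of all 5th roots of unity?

Sum of all nth roots of unity equals 0 for n > 1 (geometric series with r ≠ 1).

0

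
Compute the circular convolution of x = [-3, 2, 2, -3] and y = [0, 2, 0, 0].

(x ⊛ y)[n] = Σ(m=0 to 3) x[m] · y[(n-m) mod 4]

Computing each output sample:
(x ⊛ y)[0] = -6
(x ⊛ y)[1] = -6
(x ⊛ y)[2] = 4
(x ⊛ y)[3] = 4

x ⊛ y = [-6, -6, 4, 4]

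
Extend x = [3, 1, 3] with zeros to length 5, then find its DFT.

Original 3-point DFT: [7, 1.0000+1.7321i, 1.0000-1.7321i]
Zero-padded 5-point DFT provides frequency interpolation.

DFT_5([x, 0, ...]) = [7, 0.8820-2.7144i, 3.1180+2.2654i, 3.1180-2.2654i, 0.8820+2.7144i]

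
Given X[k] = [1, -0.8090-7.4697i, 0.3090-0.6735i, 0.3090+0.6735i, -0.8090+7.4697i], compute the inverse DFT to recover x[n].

x[n] = (1/5) Σ(k=0 to 4) X[k] · e^(2πikn/5)

Computing each x[n]:
x[0] = 0
x[1] = 3
x[2] = 2
x[3] = -1
x[4] = -3

x = [0, 3, 2, -1, -3]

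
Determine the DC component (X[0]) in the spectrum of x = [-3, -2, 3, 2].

X[0] = Σ(n=0 to 3) x[n] · ω_4^0 = Σ x[n]
= (-3) + (-2) + (3) + (2)

X[0] = 0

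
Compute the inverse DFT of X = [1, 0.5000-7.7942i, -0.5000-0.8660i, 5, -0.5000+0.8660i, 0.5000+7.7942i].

x[n] = (1/6) Σ(k=0 to 5) X[k] · e^(2πikn/6)

Computing each x[n]:
x[0] = 1
x[1] = 2
x[2] = 3
x[3] = -1
x[4] = -1
x[5] = -3

x = [1, 2, 3, -1, -1, -3]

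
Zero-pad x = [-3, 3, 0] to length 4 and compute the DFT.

Original 3-point DFT: [0, -4.5000-2.5981i, -4.5000+2.5981i]
Zero-padded 4-point DFT provides frequency interpolation.

DFT_4([x, 0, ...]) = [0, -3-3i, -6, -3+3i]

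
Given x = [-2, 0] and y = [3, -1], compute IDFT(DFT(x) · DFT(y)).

(x ⊛ y)[n] = Σ(m=0 to 1) x[m] · y[(n-m) mod 2]

Computing each output sample:
(x ⊛ y)[0] = -6
(x ⊛ y)[1] = 2

x ⊛ y = [-6, 2]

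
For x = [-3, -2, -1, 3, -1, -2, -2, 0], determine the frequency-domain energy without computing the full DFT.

Parseval: Σ|x[n]|² = (1/N)Σ|X[k]|², so Σ|X[k]|² = N·Σ|x[n]|² = 8·32.0000

Σ|X[k]|² = N·Σ|x[n]|² = 8·32.0000 = 256.0000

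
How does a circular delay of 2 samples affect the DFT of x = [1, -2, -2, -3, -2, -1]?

Time shift by 2: X_shifted[k] = ω_6^(2k) · X[k]
Shifted x = [-2, -1, 1, -2, -2, -3]

DFT(x[n-2]) = [-9, -1.5000-4.3301i, -1.5000+0.8660i, 3, -1.5000-0.8660i, -1.5000+4.3301i]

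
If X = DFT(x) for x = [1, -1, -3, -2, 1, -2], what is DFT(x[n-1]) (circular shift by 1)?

Time shift by 1: X_shifted[k] = ω_6^(1k) · X[k]
Shifted x = [-2, 1, -1, -3, -2, 1]

DFT(x[n-1]) = [-6, 3.5000-0.8660i, -4.5000+0.8660i, -4, -4.5000-0.8660i, 3.5000+0.8660i]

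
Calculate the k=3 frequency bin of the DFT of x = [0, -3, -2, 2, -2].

X[3] = Σ(n=0 to 4) x[n] · ω_5^(3n) where ω_5 = e^(-2πi/5)
= (0)·ω_5^0 + (-3)·ω_5^3 + (-2)·ω_5^6 + (2)·ω_5^9 + (-2)·ω_5^12

X[3] = 4.0451+3.2164i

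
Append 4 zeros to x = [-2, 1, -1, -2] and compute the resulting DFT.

Original 4-point DFT: [-4, -1-3i, -2, -1+3i]
Zero-padded 8-point DFT provides frequency interpolation.

DFT_8([x, 0, ...]) = [-4, 0.1213+1.7071i, -1-3i, -4.1213-0.2929i, -2, -4.1213+0.2929i, -1+3i, 0.1213-1.7071i]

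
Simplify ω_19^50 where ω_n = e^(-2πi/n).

Since ω_19^19 = 1, powers reduce modulo 19.
50 mod 19 = 12
So ω_19^50 = ω_19^12 = e^(-2πi·12/19)

ω_19^50 = ω_19^12 = -0.6773+0.7357i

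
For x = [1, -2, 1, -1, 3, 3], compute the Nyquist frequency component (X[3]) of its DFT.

X[3] = Σ(n=0 to 5) x[n] · ω_6^(3n) where ω_6 = e^(-2πi/6)
= (1)·ω_6^0 + (-2)·ω_6^3 + (1)·ω_6^6 + (-1)·ω_6^9 + (3)·ω_6^12 + (3)·ω_6^15

X[3] = 5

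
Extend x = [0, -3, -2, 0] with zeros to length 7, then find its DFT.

Original 4-point DFT: [-5, 2+3i, 1, 2-3i]
Zero-padded 7-point DFT provides frequency interpolation.

DFT_7([x, 0, ...]) = [-5, -1.4254+4.2954i, 2.4695+2.0570i, 1.4559-0.2620i, 1.4559+0.2620i, 2.4695-2.0570i, -1.4254-4.2954i]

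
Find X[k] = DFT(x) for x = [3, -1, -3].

X[k] = Σ(n=0 to 2) x[n] · ω_3^(nk)
where ω_3 = e^(-2πi/3)

Computing each X[k]:
X[0] = -1
X[1] = 5.0000-1.7321i
X[2] = 5.0000+1.7321i

X = [-1, 5.0000-1.7321i, 5.0000+1.7321i]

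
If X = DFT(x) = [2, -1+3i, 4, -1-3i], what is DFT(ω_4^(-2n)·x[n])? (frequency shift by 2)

Modulation property: DFT(ω_4^(-2n)·x[n]) = X[(k-2) mod 4], so circularly shift X by 2 positions.

X[k-2] = [4, -1-3i, 2, -1+3i]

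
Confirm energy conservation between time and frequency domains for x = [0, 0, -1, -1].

Time domain:
Σ|x[n]|² = |0|² + |0|² + |-1|² + |-1|² = 2.0000

Frequency domain:
(1/4)Σ|X[k]|² = (1/4)(|-2|² + |1-1i|² + |0|² + |1+1i|²) = (1/4)·8.0000 = 2.0000

Both sides agree, confirming Parseval's theorem.

Σ|x[n]|² = (1/N)Σ|X[k]|² = 2.0000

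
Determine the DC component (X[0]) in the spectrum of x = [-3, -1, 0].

X[0] = Σ(n=0 to 2) x[n] · ω_3^0 = Σ x[n]
= (-3) + (-1) + (0)

X[0] = -4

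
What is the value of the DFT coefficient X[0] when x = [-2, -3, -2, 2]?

X[0] = Σ(n=0 to 3) x[n] · ω_4^0 = Σ x[n]
= (-2) + (-3) + (-2) + (2)

X[0] = -5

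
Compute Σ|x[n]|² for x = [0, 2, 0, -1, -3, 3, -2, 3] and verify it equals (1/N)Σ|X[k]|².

Time domain:
Σ|x[n]|² = |0|² + |2|² + |0|² + |-1|² + |-3|² + |3|² + |-2|² + |3|² = 36.0000

Frequency domain:
(1/8)Σ|X[k]|² = (1/8)(|2|² + |5.1213+1.5355i|² + |-1-3i|² + |0.8787+5.5355i|² + |-12|² + |0.8787-5.5355i|² + |-1+3i|² + |5.1213-1.5355i|²) = (1/8)·288.0000 = 36.0000

Both sides agree, confirming Parseval's theorem.

Σ|x[n]|² = (1/N)Σ|X[k]|² = 36.0000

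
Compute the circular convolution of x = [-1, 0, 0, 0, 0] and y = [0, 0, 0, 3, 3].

(x ⊛ y)[n] = Σ(m=0 to 4) x[m] · y[(n-m) mod 5]

Computing each output sample:
(x ⊛ y)[0] = 0
(x ⊛ y)[1] = 0
(x ⊛ y)[2] = 0
(x ⊛ y)[3] = -3
(x ⊛ y)[4] = -3

x ⊛ y = [0, 0, 0, -3, -3]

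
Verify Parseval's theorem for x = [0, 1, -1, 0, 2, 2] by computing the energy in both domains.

Time domain:
Σ|x[n]|² = |0|² + |1|² + |-1|² + |0|² + |2|² + |2|² = 10.0000

Frequency domain:
(1/6)Σ|X[k]|² = (1/6)(|4|² + |1.0000+3.4641i|² + |-2.0000-1.7321i|² + |-2|² + |-2.0000+1.7321i|² + |1.0000-3.4641i|²) = (1/6)·60.0000 = 10.0000

Both sides agree, confirming Parseval's theorem.

Σ|x[n]|² = (1/N)Σ|X[k]|² = 10.0000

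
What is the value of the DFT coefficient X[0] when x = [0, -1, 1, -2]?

X[0] = Σ(n=0 to 3) x[n] · ω_4^0 = Σ x[n]
= (0) + (-1) + (1) + (-2)

X[0] = -2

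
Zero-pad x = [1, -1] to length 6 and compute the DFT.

Original 2-point DFT: [0, 2]
Zero-padded 6-point DFT provides frequency interpolation.

DFT_6([x, 0, ...]) = [0, 0.5000+0.8660i, 1.5000+0.8660i, 2, 1.5000-0.8660i, 0.5000-0.8660i]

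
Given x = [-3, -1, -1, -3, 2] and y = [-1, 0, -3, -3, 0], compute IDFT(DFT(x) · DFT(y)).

(x ⊛ y)[n] = Σ(m=0 to 4) x[m] · y[(n-m) mod 5]

Computing each output sample:
(x ⊛ y)[0] = 15
(x ⊛ y)[1] = 4
(x ⊛ y)[2] = 4
(x ⊛ y)[3] = 15
(x ⊛ y)[4] = 4

x ⊛ y = [15, 4, 4, 15, 4]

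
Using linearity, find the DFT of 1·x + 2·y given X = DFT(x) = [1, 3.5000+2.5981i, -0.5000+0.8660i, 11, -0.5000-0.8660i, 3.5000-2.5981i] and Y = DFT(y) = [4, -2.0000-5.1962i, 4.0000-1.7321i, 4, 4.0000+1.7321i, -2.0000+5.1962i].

By linearity: DFT(1x + 2y) = 1·DFT(x) + 2·DFT(y)
= 1·[1, 3.5000+2.5981i, -0.5000+0.8660i, 11, -0.5000-0.8660i, 3.5000-2.5981i] + 2·[4, -2.0000-5.1962i, 4.0000-1.7321i, 4, 4.0000+1.7321i, -2.0000+5.1962i]

Computing element-wise:
Z[0] = 1·(1) + 2·(4) = 9
Z[1] = 1·(3.5000+2.5981i) + 2·(-2.0000-5.1962i) = -0.5000-7.7943i
Z[2] = 1·(-0.5000+0.8660i) + 2·(4.0000-1.7321i) = 7.5000-2.5982i
Z[3] = 1·(11) + 2·(4) = 19
Z[4] = 1·(-0.5000-0.8660i) + 2·(4.0000+1.7321i) = 7.5000+2.5982i
Z[5] = 1·(3.5000-2.5981i) + 2·(-2.0000+5.1962i) = -0.5000+7.7943i

DFT(1x + 2y) = 1·X + 2·Y = [9, -0.5000-7.7943i, 7.5000-2.5982i, 19, 7.5000+2.5982i, -0.5000+7.7943i]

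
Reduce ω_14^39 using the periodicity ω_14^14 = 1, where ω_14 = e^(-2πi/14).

Since ω_14^14 = 1, powers reduce modulo 14.
39 mod 14 = 11
So ω_14^39 = ω_14^11 = e^(-2πi·11/14)

ω_14^39 = ω_14^11 = 0.2225+0.9749i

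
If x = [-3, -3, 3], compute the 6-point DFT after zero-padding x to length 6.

Original 3-point DFT: [-3, -3.0000+5.1962i, -3.0000-5.1962i]
Zero-padded 6-point DFT provides frequency interpolation.

DFT_6([x, 0, ...]) = [-3, -6, -3.0000+5.1962i, 3, -3.0000-5.1962i, -6]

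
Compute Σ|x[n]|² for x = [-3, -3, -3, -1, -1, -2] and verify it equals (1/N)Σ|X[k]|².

Time domain:
Σ|x[n]|² = |-3|² + |-3|² + |-3|² + |-1|² + |-1|² + |-2|² = 33.0000

Frequency domain:
(1/6)Σ|X[k]|² = (1/6)(|-13|² + |-2.5000+2.5981i|² + |0.5000-0.8660i|² + |-1|² + |0.5000+0.8660i|² + |-2.5000-2.5981i|²) = (1/6)·198.0000 = 33.0000

Both sides agree, confirming Parseval's theorem.

Σ|x[n]|² = (1/N)Σ|X[k]|² = 33.0000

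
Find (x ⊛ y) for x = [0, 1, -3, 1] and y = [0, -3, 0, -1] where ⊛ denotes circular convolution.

(x ⊛ y)[n] = Σ(m=0 to 3) x[m] · y[(n-m) mod 4]

Computing each output sample:
(x ⊛ y)[0] = -4
(x ⊛ y)[1] = 3
(x ⊛ y)[2] = -4
(x ⊛ y)[3] = 9

x ⊛ y = [-4, 3, -4, 9]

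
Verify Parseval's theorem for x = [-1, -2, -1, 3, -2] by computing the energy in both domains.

Time domain:
Σ|x[n]|² = |-1|² + |-2|² + |-1|² + |3|² + |-2|² = 19.0000

Frequency domain:
(1/5)Σ|X[k]|² = (1/5)(|-3|² + |-3.8541+2.3511i|² + |2.8541-3.8042i|² + |2.8541+3.8042i|² + |-3.8541-2.3511i|²) = (1/5)·95.0000 = 19.0000

Both sides agree, confirming Parseval's theorem.

Σ|x[n]|² = (1/N)Σ|X[k]|² = 19.0000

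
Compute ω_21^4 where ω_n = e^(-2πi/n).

ω_21^4 = e^(-2πi·4/21)
= cos(-2π·4/21) + i·sin(-2π·4/21)
= cos(-8π/21) + i·sin(-8π/21)

ω_21^4 = cos(-8π/21) + i·sin(-8π/21) = 0.3653-0.9309i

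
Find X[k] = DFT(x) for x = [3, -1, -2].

X[k] = Σ(n=0 to 2) x[n] · ω_3^(nk)
where ω_3 = e^(-2πi/3)

Computing each X[k]:
X[0] = 0
X[1] = 4.5000-0.8660i
X[2] = 4.5000+0.8660i

X = [0, 4.5000-0.8660i, 4.5000+0.8660i]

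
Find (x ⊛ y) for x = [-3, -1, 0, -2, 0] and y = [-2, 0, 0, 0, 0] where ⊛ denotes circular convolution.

(x ⊛ y)[n] = Σ(m=0 to 4) x[m] · y[(n-m) mod 5]

Computing each output sample:
(x ⊛ y)[0] = 6
(x ⊛ y)[1] = 2
(x ⊛ y)[2] = 0
(x ⊛ y)[3] = 4
(x ⊛ y)[4] = 0

x ⊛ y = [6, 2, 0, 4, 0]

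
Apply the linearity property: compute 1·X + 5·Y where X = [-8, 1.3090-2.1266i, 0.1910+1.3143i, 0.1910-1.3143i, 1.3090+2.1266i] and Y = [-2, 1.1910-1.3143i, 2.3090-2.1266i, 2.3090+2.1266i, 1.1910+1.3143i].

By linearity: DFT(1x + 5y) = 1·DFT(x) + 5·DFT(y)
= 1·[-8, 1.3090-2.1266i, 0.1910+1.3143i, 0.1910-1.3143i, 1.3090+2.1266i] + 5·[-2, 1.1910-1.3143i, 2.3090-2.1266i, 2.3090+2.1266i, 1.1910+1.3143i]

Computing element-wise:
Z[0] = 1·(-8) + 5·(-2) = -18
Z[1] = 1·(1.3090-2.1266i) + 5·(1.1910-1.3143i) = 7.2640-8.6981i
Z[2] = 1·(0.1910+1.3143i) + 5·(2.3090-2.1266i) = 11.7360-9.3187i
Z[3] = 1·(0.1910-1.3143i) + 5·(2.3090+2.1266i) = 11.7360+9.3187i
Z[4] = 1·(1.3090+2.1266i) + 5·(1.1910+1.3143i) = 7.2640+8.6981i

DFT(1x + 5y) = 1·X + 5·Y = [-18, 7.2640-8.6981i, 11.7360-9.3187i, 11.7360+9.3187i, 7.2640+8.6981i]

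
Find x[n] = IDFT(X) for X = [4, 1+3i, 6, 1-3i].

x[n] = (1/4) Σ(k=0 to 3) X[k] · e^(2πikn/4)

Computing each x[n]:
x[0] = 3
x[1] = -2
x[2] = 2
x[3] = 1

x = [3, -2, 2, 1]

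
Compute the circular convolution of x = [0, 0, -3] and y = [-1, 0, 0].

(x ⊛ y)[n] = Σ(m=0 to 2) x[m] · y[(n-m) mod 3]

Computing each output sample:
(x ⊛ y)[0] = 0
(x ⊛ y)[1] = 0
(x ⊛ y)[2] = 3

x ⊛ y = [0, 0, 3]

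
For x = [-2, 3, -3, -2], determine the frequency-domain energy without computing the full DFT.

Parseval: Σ|x[n]|² = (1/N)Σ|X[k]|², so Σ|X[k]|² = N·Σ|x[n]|² = 4·26.0000

Σ|X[k]|² = N·Σ|x[n]|² = 4·26.0000 = 104.0000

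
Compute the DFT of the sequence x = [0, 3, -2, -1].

X[k] = Σ(n=0 to 3) x[n] · ω_4^(nk)
where ω_4 = e^(-2πi/4)

Computing each X[k]:
X[0] = 0
X[1] = 2-4i
X[2] = -4
X[3] = 2+4i

X = [0, 2-4i, -4, 2+4i]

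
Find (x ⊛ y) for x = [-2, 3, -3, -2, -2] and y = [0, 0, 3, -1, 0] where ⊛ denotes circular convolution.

(x ⊛ y)[n] = Σ(m=0 to 4) x[m] · y[(n-m) mod 5]

Computing each output sample:
(x ⊛ y)[0] = -3
(x ⊛ y)[1] = -4
(x ⊛ y)[2] = -4
(x ⊛ y)[3] = 11
(x ⊛ y)[4] = -12

x ⊛ y = [-3, -4, -4, 11, -12]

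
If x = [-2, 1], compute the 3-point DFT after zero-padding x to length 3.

Original 2-point DFT: [-1, -3]
Zero-padded 3-point DFT provides frequency interpolation.

DFT_3([x, 0, ...]) = [-1, -2.5000-0.8660i, -2.5000+0.8660i]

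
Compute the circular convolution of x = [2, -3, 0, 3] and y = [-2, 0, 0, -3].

(x ⊛ y)[n] = Σ(m=0 to 3) x[m] · y[(n-m) mod 4]

Computing each output sample:
(x ⊛ y)[0] = 5
(x ⊛ y)[1] = 6
(x ⊛ y)[2] = -9
(x ⊛ y)[3] = -12

x ⊛ y = [5, 6, -9, -12]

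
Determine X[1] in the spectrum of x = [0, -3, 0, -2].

X[1] = Σ(n=0 to 3) x[n] · ω_4^(1n) where ω_4 = e^(-2πi/4)
= (0)·ω_4^0 + (-3)·ω_4^1 + (0)·ω_4^2 + (-2)·ω_4^3

X[1] = 1i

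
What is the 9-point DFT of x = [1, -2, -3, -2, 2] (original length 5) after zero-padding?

Original 5-point DFT: [-4, 5.0451+4.3920i, -0.5451+1.4001i, -0.5451-1.4001i, 5.0451-4.3920i]
Zero-padded 9-point DFT provides frequency interpolation.

DFT_9([x, 0, ...]) = [-4, -1.9324+5.2880i, 6.0039+2.5492i, 0.5000-2.5981i, 1.9285+2.4573i, 1.9285-2.4573i, 0.5000+2.5981i, 6.0039-2.5492i, -1.9324-5.2880i]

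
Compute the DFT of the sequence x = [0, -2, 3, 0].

X[k] = Σ(n=0 to 3) x[n] · ω_4^(nk)
where ω_4 = e^(-2πi/4)

Computing each X[k]:
X[0] = 1
X[1] = -3+2i
X[2] = 5
X[3] = -3-2i

X = [1, -3+2i, 5, -3-2i]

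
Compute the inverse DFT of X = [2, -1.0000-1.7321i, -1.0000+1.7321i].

x[n] = (1/3) Σ(k=0 to 2) X[k] · e^(2πikn/3)

Computing each x[n]:
x[0] = 0
x[1] = 2
x[2] = 0

x = [0, 2, 0]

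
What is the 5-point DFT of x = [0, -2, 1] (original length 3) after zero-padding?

Original 3-point DFT: [-1, 0.5000+2.5981i, 0.5000-2.5981i]
Zero-padded 5-point DFT provides frequency interpolation.

DFT_5([x, 0, ...]) = [-1, -1.4271+1.3143i, 1.9271+2.1266i, 1.9271-2.1266i, -1.4271-1.3143i]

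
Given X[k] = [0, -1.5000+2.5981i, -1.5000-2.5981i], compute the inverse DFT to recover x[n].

x[n] = (1/3) Σ(k=0 to 2) X[k] · e^(2πikn/3)

Computing each x[n]:
x[0] = -1
x[1] = -1
x[2] = 2

x = [-1, -1, 2]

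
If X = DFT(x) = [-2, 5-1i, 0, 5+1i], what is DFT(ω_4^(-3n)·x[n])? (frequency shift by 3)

Modulation property: DFT(ω_4^(-3n)·x[n]) = X[(k-3) mod 4], so circularly shift X by 3 positions.

X[k-3] = [5-1i, 0, 5+1i, -2]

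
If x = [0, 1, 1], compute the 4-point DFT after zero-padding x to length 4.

Original 3-point DFT: [2, -1, -1]
Zero-padded 4-point DFT provides frequency interpolation.

DFT_4([x, 0, ...]) = [2, -1-1i, 0, -1+1i]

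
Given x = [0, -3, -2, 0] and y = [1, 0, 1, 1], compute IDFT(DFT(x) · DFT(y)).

(x ⊛ y)[n] = Σ(m=0 to 3) x[m] · y[(n-m) mod 4]

Computing each output sample:
(x ⊛ y)[0] = -5
(x ⊛ y)[1] = -5
(x ⊛ y)[2] = -2
(x ⊛ y)[3] = -3

x ⊛ y = [-5, -5, -2, -3]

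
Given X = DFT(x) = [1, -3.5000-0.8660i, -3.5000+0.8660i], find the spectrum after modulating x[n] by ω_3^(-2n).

Modulation property: DFT(ω_3^(-2n)·x[n]) = X[(k-2) mod 3], so circularly shift X by 2 positions.

X[k-2] = [-3.5000-0.8660i, -3.5000+0.8660i, 1]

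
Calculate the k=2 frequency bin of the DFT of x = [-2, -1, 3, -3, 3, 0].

X[2] = Σ(n=0 to 5) x[n] · ω_6^(2n) where ω_6 = e^(-2πi/6)
= (-2)·ω_6^0 + (-1)·ω_6^2 + (3)·ω_6^4 + (-3)·ω_6^6 + (3)·ω_6^8 + (0)·ω_6^10

X[2] = -7.5000+0.8660i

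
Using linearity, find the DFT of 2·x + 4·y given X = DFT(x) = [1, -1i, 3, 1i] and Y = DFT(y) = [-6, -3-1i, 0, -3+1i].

By linearity: DFT(2x + 4y) = 2·DFT(x) + 4·DFT(y)
= 2·[1, -1i, 3, 1i] + 4·[-6, -3-1i, 0, -3+1i]

Computing element-wise:
Z[0] = 2·(1) + 4·(-6) = -22
Z[1] = 2·(-1i) + 4·(-3-1i) = -12-6i
Z[2] = 2·(3) + 4·(0) = 6
Z[3] = 2·(1i) + 4·(-3+1i) = -12+6i

DFT(2x + 4y) = 2·X + 4·Y = [-22, -12-6i, 6, -12+6i]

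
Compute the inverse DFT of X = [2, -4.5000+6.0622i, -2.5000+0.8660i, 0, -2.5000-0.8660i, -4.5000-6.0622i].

x[n] = (1/6) Σ(k=0 to 5) X[k] · e^(2πikn/6)

Computing each x[n]:
x[0] = -2
x[1] = -2
x[2] = 0
x[3] = 1
x[4] = 3
x[5] = 2

x = [-2, -2, 0, 1, 3, 2]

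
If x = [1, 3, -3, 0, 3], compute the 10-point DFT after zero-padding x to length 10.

Original 5-point DFT: [4, 5.2812+1.7634i, -4.7812-2.8532i, -4.7812+2.8532i, 5.2812-1.7634i]
Zero-padded 10-point DFT provides frequency interpolation.

DFT_10([x, 0, ...]) = [4, 0.0729-0.6735i, 5.2812+1.7634i, 3.4271-7.4697i, -4.7812-2.8532i, -2, -4.7812+2.8532i, 3.4271+7.4697i, 5.2812-1.7634i, 0.0729+0.6735i]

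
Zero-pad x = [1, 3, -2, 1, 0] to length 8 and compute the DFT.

Original 5-point DFT: [3, 2.7361-1.0898i, -1.7361-4.6165i, -1.7361+4.6165i, 2.7361+1.0898i]
Zero-padded 8-point DFT provides frequency interpolation.

DFT_8([x, 0, ...]) = [3, 2.4142-0.8284i, 3-2i, -0.4142-4.8284i, -5, -0.4142+4.8284i, 3+2i, 2.4142+0.8284i]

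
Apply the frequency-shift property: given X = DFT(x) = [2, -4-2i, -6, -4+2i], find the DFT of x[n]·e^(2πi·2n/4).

Modulation property: DFT(ω_4^(-2n)·x[n]) = X[(k-2) mod 4], so circularly shift X by 2 positions.

X[k-2] = [-6, -4+2i, 2, -4-2i]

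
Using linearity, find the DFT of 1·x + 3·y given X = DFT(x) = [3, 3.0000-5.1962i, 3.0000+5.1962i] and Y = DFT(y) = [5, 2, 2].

By linearity: DFT(1x + 3y) = 1·DFT(x) + 3·DFT(y)
= 1·[3, 3.0000-5.1962i, 3.0000+5.1962i] + 3·[5, 2, 2]

Computing element-wise:
Z[0] = 1·(3) + 3·(5) = 18
Z[1] = 1·(3.0000-5.1962i) + 3·(2) = 9.0000-5.1962i
Z[2] = 1·(3.0000+5.1962i) + 3·(2) = 9.0000+5.1962i

DFT(1x + 3y) = 1·X + 3·Y = [18, 9.0000-5.1962i, 9.0000+5.1962i]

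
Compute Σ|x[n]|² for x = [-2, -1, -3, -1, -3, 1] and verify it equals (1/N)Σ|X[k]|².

Time domain:
Σ|x[n]|² = |-2|² + |-1|² + |-3|² + |-1|² + |-3|² + |1|² = 25.0000

Frequency domain:
(1/6)Σ|X[k]|² = (1/6)(|-9|² + |2.0000+1.7321i|² + |1.7321i|² + |-7|² + |-1.7321i|² + |2.0000-1.7321i|²) = (1/6)·150.0000 = 25.0000

Both sides agree, confirming Parseval's theorem.

Σ|x[n]|² = (1/N)Σ|X[k]|² = 25.0000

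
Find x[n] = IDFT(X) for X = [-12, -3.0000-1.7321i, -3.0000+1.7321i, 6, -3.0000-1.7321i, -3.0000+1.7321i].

x[n] = (1/6) Σ(k=0 to 5) X[k] · e^(2πikn/6)

Computing each x[n]:
x[0] = -3
x[1] = -3
x[2] = 1
x[3] = -3
x[4] = -1
x[5] = -3

x = [-3, -3, 1, -3, -1, -3]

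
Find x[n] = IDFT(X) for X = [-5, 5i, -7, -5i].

x[n] = (1/4) Σ(k=0 to 3) X[k] · e^(2πikn/4)

Computing each x[n]:
x[0] = -3
x[1] = -2
x[2] = -3
x[3] = 3

x = [-3, -2, -3, 3]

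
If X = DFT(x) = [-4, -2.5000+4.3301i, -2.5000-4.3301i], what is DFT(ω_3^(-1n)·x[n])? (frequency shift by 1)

Modulation property: DFT(ω_3^(-1n)·x[n]) = X[(k-1) mod 3], so circularly shift X by 1 positions.

X[k-1] = [-2.5000-4.3301i, -4, -2.5000+4.3301i]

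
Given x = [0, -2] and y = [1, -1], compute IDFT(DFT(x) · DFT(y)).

(x ⊛ y)[n] = Σ(m=0 to 1) x[m] · y[(n-m) mod 2]

Computing each output sample:
(x ⊛ y)[0] = 2
(x ⊛ y)[1] = -2

x ⊛ y = [2, -2]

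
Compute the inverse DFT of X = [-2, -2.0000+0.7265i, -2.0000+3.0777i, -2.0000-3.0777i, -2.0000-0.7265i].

x[n] = (1/5) Σ(k=0 to 4) X[k] · e^(2πikn/5)

Computing each x[n]:
x[0] = -2
x[1] = -1
x[2] = 1
x[3] = -1
x[4] = 1

x = [-2, -1, 1, -1, 1]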